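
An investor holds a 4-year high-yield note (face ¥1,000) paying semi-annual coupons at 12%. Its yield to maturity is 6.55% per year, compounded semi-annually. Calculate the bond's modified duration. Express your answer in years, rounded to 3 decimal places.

3.251 years

Periodic yield y = 0.03275. First find Macaulay duration:
  t   CF        PV=CF/(1+0.03275)^t    t·PV
  1        60.00        58.0973        58.0973
  2        60.00        56.2550       112.5099
  3        60.00        54.4710       163.4131
  4        60.00        52.7437       210.9747
  5        60.00        51.0711       255.3555
  6        60.00        49.4516       296.7094
  7        60.00        47.8834       335.1837
  8     1,060.00       819.1138     6,552.9103
  Σ                  1,189.0868     7,985.1539
P = 1,189.0868; Macaulay duration = 7,985.1539 / 1,189.0868 = 6.71537 half-year periods = 3.35768 years.
Modified duration = D_Mac / (1 + y) = 3.35768 / 1.03275 = 3.25121 years.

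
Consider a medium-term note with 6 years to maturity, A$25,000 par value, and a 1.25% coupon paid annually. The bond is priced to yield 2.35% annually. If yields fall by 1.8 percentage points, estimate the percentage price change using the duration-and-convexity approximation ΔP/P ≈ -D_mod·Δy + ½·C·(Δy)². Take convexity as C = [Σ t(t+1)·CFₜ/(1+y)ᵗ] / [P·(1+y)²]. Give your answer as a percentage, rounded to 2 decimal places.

With y = 0.0235:
  t   CF        PV=CF/(1+0.0235)^t    t·PV        t(t+1)·PV
  1       312.50       305.3249       305.3249         610.6497
  2       312.50       298.3145       596.6290       1,789.8869
  3       312.50       291.4650       874.3951       3,497.5806
  4       312.50       284.7729     1,139.0915       5,695.4577
  5       312.50       278.2344     1,391.1719       8,347.0313
  6    25,312.50    22,019.5256   132,117.1538     924,820.0763
  Σ                 23,477.6373   136,423.7661     944,760.6824
P = 23,477.6373; D_Mac = 5.81080 yrs; D_mod = 5.67738 yrs; C = 38.41419.
Duration effect: -5.67738 × (-0.018) = +0.102193
Convexity effect: 0.5 × 38.41419 × (-0.018)² = +0.0062231
ΔP/P ≈ +0.102193 + 0.0062231 = +0.108416 = +10.8416%.

+10.84%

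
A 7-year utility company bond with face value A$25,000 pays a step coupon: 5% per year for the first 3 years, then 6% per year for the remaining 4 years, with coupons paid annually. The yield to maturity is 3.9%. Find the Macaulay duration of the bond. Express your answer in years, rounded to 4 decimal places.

Periodic yield y = 0.039. Discount each cash flow and weight by its year:
  t   CF        PV=CF/(1+0.039)^t    t·PV
  1     1,250.00     1,203.0799     1,203.0799
  2     1,250.00     1,157.9210     2,315.8419
  3     1,250.00     1,114.4571     3,343.3714
  4     1,500.00     1,287.1497     5,148.5989
  5     1,500.00     1,238.8352     6,194.1758
  6     1,500.00     1,192.3341     7,154.0047
  7    26,500.00    20,273.8879   141,917.2154
  Σ                 27,467.6649   167,276.2880
Price P = Σ PV = 27,467.6649.
Macaulay duration = Σ(t·PV) / P = 167,276.2880 / 27,467.6649 = 6.08993 years.

6.0899 years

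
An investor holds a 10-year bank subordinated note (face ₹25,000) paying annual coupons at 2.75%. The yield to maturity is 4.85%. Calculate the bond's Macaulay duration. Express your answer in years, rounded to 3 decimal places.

8.750 years

Periodic yield y = 0.0485. Discount each cash flow and weight by its year:
  t   CF        PV=CF/(1+0.0485)^t    t·PV
  1       687.50       655.6986       655.6986
  2       687.50       625.3683     1,250.7365
  3       687.50       596.4409     1,789.3226
  4       687.50       568.8516     2,275.4063
  5       687.50       542.5385     2,712.6923
  6       687.50       517.4425     3,104.6550
  7       687.50       493.5074     3,454.5517
  8       687.50       470.6794     3,765.4355
  9       687.50       448.9074     4,040.1668
  10   25,687.50    15,996.9612   159,969.6119
  Σ                 20,916.3957   183,018.2773
Price P = Σ PV = 20,916.3957.
Macaulay duration = Σ(t·PV) / P = 183,018.2773 / 20,916.3957 = 8.74999 years.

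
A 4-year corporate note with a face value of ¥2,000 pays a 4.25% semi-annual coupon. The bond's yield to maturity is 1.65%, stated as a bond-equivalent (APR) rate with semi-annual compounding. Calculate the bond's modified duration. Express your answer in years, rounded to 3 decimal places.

3.706 years

Periodic yield y = 0.00825. First find Macaulay duration:
  t   CF        PV=CF/(1+0.00825)^t    t·PV
  1        42.50        42.1522        42.1522
  2        42.50        41.8073        83.6147
  3        42.50        41.4652       124.3957
  4        42.50        41.1260       164.5038
  5        42.50        40.7894       203.9472
  6        42.50        40.4557       242.7341
  7        42.50        40.1247       280.8726
  8     2,042.50     1,912.5651    15,300.5206
  Σ                  2,200.4856    16,442.7409
P = 2,200.4856; Macaulay duration = 16,442.7409 / 2,200.4856 = 7.47232 half-year periods = 3.73616 years.
Modified duration = D_Mac / (1 + y) = 3.73616 / 1.00825 = 3.70559 years.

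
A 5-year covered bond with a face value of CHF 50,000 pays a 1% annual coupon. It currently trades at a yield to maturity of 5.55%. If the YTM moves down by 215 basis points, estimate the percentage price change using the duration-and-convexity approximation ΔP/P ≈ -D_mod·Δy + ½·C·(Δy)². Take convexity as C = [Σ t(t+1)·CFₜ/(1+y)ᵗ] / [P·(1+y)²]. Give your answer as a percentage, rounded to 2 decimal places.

With y = 0.0555:
  t   CF        PV=CF/(1+0.0555)^t    t·PV        t(t+1)·PV
  1       500.00       473.7091       473.7091         947.4183
  2       500.00       448.8007       897.6014       2,692.8042
  3       500.00       425.2020     1,275.6060       5,102.4239
  4       500.00       402.8441     1,611.3766       8,056.8829
  5    50,500.00    38,547.8526   192,739.2631   1,156,435.5787
  Σ                 40,298.4086   196,997.5562   1,173,235.1079
P = 40,298.4086; D_Mac = 4.88847 yrs; D_mod = 4.63143 yrs; C = 26.13248.
Duration effect: -4.63143 × (-0.0215) = +0.099576
Convexity effect: 0.5 × 26.13248 × (-0.0215)² = +0.0060399
ΔP/P ≈ +0.099576 + 0.0060399 = +0.105616 = +10.5616%.

+10.56%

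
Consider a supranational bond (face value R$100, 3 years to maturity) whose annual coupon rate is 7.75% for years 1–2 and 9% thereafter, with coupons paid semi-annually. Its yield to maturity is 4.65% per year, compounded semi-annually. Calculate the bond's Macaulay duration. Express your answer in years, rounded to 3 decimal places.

2.746 years

Periodic yield y = 0.02325. Discount each cash flow and weight by its period:
  t   CF        PV=CF/(1+0.02325)^t    t·PV
  1        3.875         3.7870         3.7870
  2        3.875         3.7009         7.4018
  3        3.875         3.6168        10.8504
  4        3.875         3.5346        14.1385
  5        4.500         4.0115        20.0574
  6      104.500        91.0386       546.2319
  Σ                    109.6894       602.4670
Price P = Σ PV = 109.6894.
Macaulay duration = Σ(t·PV) / P = 602.4670 / 109.6894 = 5.49248 half-year periods.
In years: 5.49248 / 2 = 2.74624 years.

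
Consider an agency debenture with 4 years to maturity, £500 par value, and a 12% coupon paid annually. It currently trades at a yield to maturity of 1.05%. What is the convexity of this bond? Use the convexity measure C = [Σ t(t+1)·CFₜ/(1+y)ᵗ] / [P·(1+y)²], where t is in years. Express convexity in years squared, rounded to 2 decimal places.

With y = 0.0105:
  t   CF        PV=CF/(1+0.0105)^t    t·PV        t(t+1)·PV
  1        60.00        59.3765        59.3765         118.7531
  2        60.00        58.7596       117.5191         352.5574
  3        60.00        58.1490       174.4470         697.7881
  4       560.00       537.0847     2,148.3387      10,741.6934
  Σ                    713.3698     2,499.6814      11,910.7920
P = 713.3698.
Convexity = Σ t(t+1)·PV / [P·(1+y)²] = 11,910.7920 / (713.3698 × 1.021110) = 16.35134.

16.35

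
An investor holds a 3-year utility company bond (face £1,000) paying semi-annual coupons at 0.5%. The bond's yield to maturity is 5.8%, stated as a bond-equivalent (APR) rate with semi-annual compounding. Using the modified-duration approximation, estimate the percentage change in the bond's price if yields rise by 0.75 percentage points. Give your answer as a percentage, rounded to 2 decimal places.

Periodic yield y = 0.029. Modified duration first:
  t   CF        PV=CF/(1+0.029)^t    t·PV
  1         2.50         2.4295         2.4295
  2         2.50         2.3611         4.7221
  3         2.50         2.2945         6.8836
  4         2.50         2.2299         8.9195
  5         2.50         2.1670        10.8351
  6     1,002.50       844.4854     5,066.9122
  Σ                    855.9674     5,100.7021
P = 855.9674; D_Mac = 5.95899 half-year periods = 2.97950 yrs; D_mod = 2.97950/(1+0.029) = 2.89553 yrs.
ΔP/P ≈ -D_mod · Δy = -2.89553 × (+0.0075) = -0.021716 = -2.1716%.

-2.17%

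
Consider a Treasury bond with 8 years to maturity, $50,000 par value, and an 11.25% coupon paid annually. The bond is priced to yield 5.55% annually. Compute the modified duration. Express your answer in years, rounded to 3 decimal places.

5.706 years

Periodic yield y = 0.0555. First find Macaulay duration:
  t   CF        PV=CF/(1+0.0555)^t    t·PV
  1     5,625.00     5,329.2279     5,329.2279
  2     5,625.00     5,049.0079    10,098.0158
  3     5,625.00     4,783.5224    14,350.5673
  4     5,625.00     4,531.9966    18,127.9864
  5     5,625.00     4,293.6965    21,468.4823
  6     5,625.00     4,067.9265    24,407.5592
  7     5,625.00     3,854.0280    26,978.1959
  8    55,625.00    36,108.0573   288,864.4583
  Σ                 68,017.4631   409,624.4930
P = 68,017.4631; Macaulay duration = 409,624.4930 / 68,017.4631 = 6.02234 years.
Modified duration = D_Mac / (1 + y) = 6.02234 / 1.0555 = 5.70568 years.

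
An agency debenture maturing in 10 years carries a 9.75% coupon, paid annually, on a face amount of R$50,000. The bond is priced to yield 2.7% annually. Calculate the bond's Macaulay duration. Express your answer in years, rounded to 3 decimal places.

Periodic yield y = 0.027. Discount each cash flow and weight by its year:
  t   CF        PV=CF/(1+0.027)^t    t·PV
  1     4,875.00     4,746.8354     4,746.8354
  2     4,875.00     4,622.0404     9,244.0807
  3     4,875.00     4,500.5261    13,501.5784
  4     4,875.00     4,382.2066    17,528.8263
  5     4,875.00     4,266.9976    21,334.9882
  6     4,875.00     4,154.8176    24,928.9054
  7     4,875.00     4,045.5867    28,319.1070
  8     4,875.00     3,939.2276    31,513.8206
  9     4,875.00     3,835.6646    34,520.9817
  10   54,875.00    42,040.7154   420,407.1536
  Σ                 80,534.6180   606,046.2772
Price P = Σ PV = 80,534.6180.
Macaulay duration = Σ(t·PV) / P = 606,046.2772 / 80,534.6180 = 7.52529 years.

7.525 years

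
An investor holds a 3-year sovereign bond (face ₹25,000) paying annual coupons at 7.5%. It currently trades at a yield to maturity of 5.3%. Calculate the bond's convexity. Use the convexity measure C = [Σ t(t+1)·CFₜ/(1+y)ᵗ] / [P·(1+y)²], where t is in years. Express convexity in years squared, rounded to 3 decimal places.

9.871

With y = 0.053:
  t   CF        PV=CF/(1+0.053)^t    t·PV        t(t+1)·PV
  1     1,875.00     1,780.6268     1,780.6268       3,561.2536
  2     1,875.00     1,691.0036     3,382.0072      10,146.0215
  3    26,875.00    23,017.7760    69,053.3280     276,213.3120
  Σ                 26,489.4064    74,215.9620     289,920.5871
P = 26,489.4064.
Convexity = Σ t(t+1)·PV / [P·(1+y)²] = 289,920.5871 / (26,489.4064 × 1.108809) = 9.87075.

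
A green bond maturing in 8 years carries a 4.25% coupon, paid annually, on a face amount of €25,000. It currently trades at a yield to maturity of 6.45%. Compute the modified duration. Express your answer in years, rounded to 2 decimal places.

Periodic yield y = 0.0645. First find Macaulay duration:
  t   CF        PV=CF/(1+0.0645)^t    t·PV
  1     1,062.50       998.1212       998.1212
  2     1,062.50       937.6432     1,875.2864
  3     1,062.50       880.8297     2,642.4890
  4     1,062.50       827.4586     3,309.8344
  5     1,062.50       777.3214     3,886.6069
  6     1,062.50       730.2221     4,381.3323
  7     1,062.50       685.9766     4,801.8359
  8    26,062.50    15,807.0471   126,456.3764
  Σ                 21,644.6197   148,351.8826
P = 21,644.6197; Macaulay duration = 148,351.8826 / 21,644.6197 = 6.85398 years.
Modified duration = D_Mac / (1 + y) = 6.85398 / 1.0645 = 6.43869 years.

6.44 years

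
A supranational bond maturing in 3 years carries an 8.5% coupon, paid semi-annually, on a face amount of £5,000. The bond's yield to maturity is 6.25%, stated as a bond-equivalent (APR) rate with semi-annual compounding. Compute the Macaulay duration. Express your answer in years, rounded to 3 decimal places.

2.720 years

Periodic yield y = 0.03125. Discount each cash flow and weight by its period:
  t   CF        PV=CF/(1+0.03125)^t    t·PV
  1       212.50       206.0606       206.0606
  2       212.50       199.8163       399.6327
  3       212.50       193.7613       581.2839
  4       212.50       187.8897       751.5590
  5       212.50       182.1961       910.9806
  6     5,212.50     4,333.7345    26,002.4068
  Σ                  5,303.4586    28,851.9237
Price P = Σ PV = 5,303.4586.
Macaulay duration = Σ(t·PV) / P = 28,851.9237 / 5,303.4586 = 5.44021 half-year periods.
In years: 5.44021 / 2 = 2.72010 years.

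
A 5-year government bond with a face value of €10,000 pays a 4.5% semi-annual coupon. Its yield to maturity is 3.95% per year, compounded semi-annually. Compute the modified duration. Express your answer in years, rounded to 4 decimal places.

4.4518 years

Periodic yield y = 0.01975. First find Macaulay duration:
  t   CF        PV=CF/(1+0.01975)^t    t·PV
  1       225.00       220.6423       220.6423
  2       225.00       216.3690       432.7381
  3       225.00       212.1785       636.5355
  4       225.00       208.0691       832.2765
  5       225.00       204.0394     1,020.1968
  6       225.00       200.0876     1,200.5258
  7       225.00       196.2124     1,373.4870
  8       225.00       192.4123     1,539.2983
  9       225.00       188.6857     1,698.1717
  10   10,225.00     8,408.6481    84,086.4808
  Σ                 10,247.3445    93,040.3528
P = 10,247.3445; Macaulay duration = 93,040.3528 / 10,247.3445 = 9.07946 half-year periods = 4.53973 years.
Modified duration = D_Mac / (1 + y) = 4.53973 / 1.01975 = 4.45181 years.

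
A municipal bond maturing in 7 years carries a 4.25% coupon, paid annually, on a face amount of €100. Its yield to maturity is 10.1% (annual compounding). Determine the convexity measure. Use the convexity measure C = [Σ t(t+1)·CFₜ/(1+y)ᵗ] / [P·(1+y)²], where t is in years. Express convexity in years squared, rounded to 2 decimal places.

With y = 0.101:
  t   CF        PV=CF/(1+0.101)^t    t·PV        t(t+1)·PV
  1         4.25         3.8601         3.8601           7.7203
  2         4.25         3.5060         7.0120          21.0361
  3         4.25         3.1844         9.5532          38.2127
  4         4.25         2.8923        11.5691          57.8455
  5         4.25         2.6270        13.1348          78.8086
  6         4.25         2.3860        14.3158         100.2107
  7       104.25        53.1575       372.1027       2,976.8219
  Σ                     71.6133       431.5478       3,280.6559
P = 71.6133.
Convexity = Σ t(t+1)·PV / [P·(1+y)²] = 3,280.6559 / (71.6133 × 1.212201) = 37.79136.

37.79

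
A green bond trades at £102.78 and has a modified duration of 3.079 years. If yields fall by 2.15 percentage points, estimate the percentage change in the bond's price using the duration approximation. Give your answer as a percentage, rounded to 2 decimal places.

Duration approximation: ΔP/P ≈ -D_mod · Δy = -3.079 × (-0.0215) = +0.0661985.
As a percentage: +6.61985%.

+6.62%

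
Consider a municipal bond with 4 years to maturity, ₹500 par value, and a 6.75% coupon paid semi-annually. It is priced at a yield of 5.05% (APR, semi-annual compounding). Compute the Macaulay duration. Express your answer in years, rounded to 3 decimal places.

Periodic yield y = 0.02525. Discount each cash flow and weight by its period:
  t   CF        PV=CF/(1+0.02525)^t    t·PV
  1       16.875        16.4594        16.4594
  2       16.875        16.0540        32.1081
  3       16.875        15.6587        46.9760
  4       16.875        15.2730        61.0920
  5       16.875        14.8969        74.4843
  6       16.875        14.5300        87.1799
  7       16.875        14.1721        99.2050
  8      516.875       423.3965     3,387.1723
  Σ                    530.4406     3,804.6770
Price P = Σ PV = 530.4406.
Macaulay duration = Σ(t·PV) / P = 3,804.6770 / 530.4406 = 7.17267 half-year periods.
In years: 7.17267 / 2 = 3.58634 years.

3.586 years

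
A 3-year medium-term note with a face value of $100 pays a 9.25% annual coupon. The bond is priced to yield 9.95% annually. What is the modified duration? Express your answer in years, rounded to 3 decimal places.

Periodic yield y = 0.0995. First find Macaulay duration:
  t   CF        PV=CF/(1+0.0995)^t    t·PV
  1         9.25         8.4129         8.4129
  2         9.25         7.6516        15.3032
  3       109.25        82.1932       246.5795
  Σ                     98.2577       270.2956
P = 98.2577; Macaulay duration = 270.2956 / 98.2577 = 2.75089 years.
Modified duration = D_Mac / (1 + y) = 2.75089 / 1.0995 = 2.50194 years.

2.502 years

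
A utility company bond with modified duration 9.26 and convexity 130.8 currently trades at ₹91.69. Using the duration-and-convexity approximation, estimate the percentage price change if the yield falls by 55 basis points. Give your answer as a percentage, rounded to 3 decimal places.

Duration effect: -D_mod·Δy = -9.26 × (-0.0055) = +0.050930
Convexity effect: ½·C·(Δy)² = 0.5 × 130.8 × (-0.0055)² = +0.00197835
ΔP/P ≈ +0.050930 + 0.00197835 = +0.05290835
= +5.290835%.

+5.291%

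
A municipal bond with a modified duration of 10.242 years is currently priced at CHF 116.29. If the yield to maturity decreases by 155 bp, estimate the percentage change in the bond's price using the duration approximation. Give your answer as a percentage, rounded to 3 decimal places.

Duration approximation: ΔP/P ≈ -D_mod · Δy = -10.242 × (-0.0155) = +0.158751.
As a percentage: +15.8751%.

+15.875%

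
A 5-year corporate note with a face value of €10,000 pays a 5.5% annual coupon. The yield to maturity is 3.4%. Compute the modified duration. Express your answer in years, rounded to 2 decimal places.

4.38 years

Periodic yield y = 0.034. First find Macaulay duration:
  t   CF        PV=CF/(1+0.034)^t    t·PV
  1       550.00       531.9149       531.9149
  2       550.00       514.4245     1,028.8489
  3       550.00       497.5092     1,492.5275
  4       550.00       481.1500     1,924.6002
  5    10,550.00     8,925.8537    44,629.2687
  Σ                 10,950.8523    49,607.1601
P = 10,950.8523; Macaulay duration = 49,607.1601 / 10,950.8523 = 4.52998 years.
Modified duration = D_Mac / (1 + y) = 4.52998 / 1.034 = 4.38103 years.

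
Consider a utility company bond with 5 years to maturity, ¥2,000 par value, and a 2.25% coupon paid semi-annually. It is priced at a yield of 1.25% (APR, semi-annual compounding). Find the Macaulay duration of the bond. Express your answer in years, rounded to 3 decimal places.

Periodic yield y = 0.00625. Discount each cash flow and weight by its period:
  t   CF        PV=CF/(1+0.00625)^t    t·PV
  1        22.50        22.3602        22.3602
  2        22.50        22.2214        44.4427
  3        22.50        22.0833        66.2500
  4        22.50        21.9462        87.7847
  5        22.50        21.8099       109.0493
  6        22.50        21.6744       130.0464
  7        22.50        21.5398       150.7785
  8        22.50        21.4060       171.2479
  9        22.50        21.2730       191.4573
  10    2,022.50     1,900.3325    19,003.3250
  Σ                  2,096.6467    19,976.7423
Price P = Σ PV = 2,096.6467.
Macaulay duration = Σ(t·PV) / P = 19,976.7423 / 2,096.6467 = 9.52795 half-year periods.
In years: 9.52795 / 2 = 4.76397 years.

4.764 years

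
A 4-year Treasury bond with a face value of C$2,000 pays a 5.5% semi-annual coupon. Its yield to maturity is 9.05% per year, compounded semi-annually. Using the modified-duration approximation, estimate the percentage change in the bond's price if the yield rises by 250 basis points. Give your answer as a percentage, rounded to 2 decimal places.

Periodic yield y = 0.04525. Modified duration first:
  t   CF        PV=CF/(1+0.04525)^t    t·PV
  1        55.00        52.6190        52.6190
  2        55.00        50.3411       100.6821
  3        55.00        48.1617       144.4852
  4        55.00        46.0768       184.3071
  5        55.00        44.0821       220.4103
  6        55.00        42.1737       253.0422
  7        55.00        40.3479       282.4356
  8     2,055.00     1,442.2828    11,538.2622
  Σ                  1,766.0850    12,776.2436
P = 1,766.0850; D_Mac = 7.23422 half-year periods = 3.61711 yrs; D_mod = 3.61711/(1+0.04525) = 3.46052 yrs.
ΔP/P ≈ -D_mod · Δy = -3.46052 × (+0.025) = -0.086513 = -8.6513%.

-8.65%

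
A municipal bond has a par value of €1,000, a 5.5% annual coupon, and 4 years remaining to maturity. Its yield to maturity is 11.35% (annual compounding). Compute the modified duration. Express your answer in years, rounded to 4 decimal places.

3.2891 years

Periodic yield y = 0.1135. First find Macaulay duration:
  t   CF        PV=CF/(1+0.1135)^t    t·PV
  1        55.00        49.3938        49.3938
  2        55.00        44.3591        88.7181
  3        55.00        39.8375       119.5125
  4     1,055.00       686.2646     2,745.0583
  Σ                    819.8549     3,002.6826
P = 819.8549; Macaulay duration = 3,002.6826 / 819.8549 = 3.66246 years.
Modified duration = D_Mac / (1 + y) = 3.66246 / 1.1135 = 3.28914 years.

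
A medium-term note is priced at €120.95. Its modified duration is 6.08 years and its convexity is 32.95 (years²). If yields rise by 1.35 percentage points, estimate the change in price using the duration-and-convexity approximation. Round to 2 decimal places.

Duration effect: -D_mod·Δy = -6.08 × (+0.0135) = -0.082080
Convexity effect: ½·C·(Δy)² = 0.5 × 32.95 × (0.0135)² = +0.00300256875
ΔP/P ≈ -0.082080 + 0.00300256875 = -0.07907743125
ΔP ≈ 120.95 × (-0.07907743125) = -9.5644153096875.

-€9.56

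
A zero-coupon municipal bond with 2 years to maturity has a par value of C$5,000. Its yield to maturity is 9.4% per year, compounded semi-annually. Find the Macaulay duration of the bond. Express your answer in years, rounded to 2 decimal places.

A zero-coupon bond has a single cash flow at maturity, so its Macaulay duration equals its maturity: 2 years.
(Equivalently: 4 semi-annual periods ÷ 2 = 2 years.)

2.00 years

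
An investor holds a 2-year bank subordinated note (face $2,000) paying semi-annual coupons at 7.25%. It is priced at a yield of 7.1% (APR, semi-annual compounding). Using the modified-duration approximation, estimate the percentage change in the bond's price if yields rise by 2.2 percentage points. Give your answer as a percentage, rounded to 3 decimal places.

-4.032%

Periodic yield y = 0.0355. Modified duration first:
  t   CF        PV=CF/(1+0.0355)^t    t·PV
  1        72.50        70.0145        70.0145
  2        72.50        67.6142       135.2284
  3        72.50        65.2962       195.8885
  4     2,072.50     1,802.5782     7,210.3130
  Σ                  2,005.5031     7,611.4444
P = 2,005.5031; D_Mac = 3.79528 half-year periods = 1.89764 yrs; D_mod = 1.89764/(1+0.0355) = 1.83258 yrs.
ΔP/P ≈ -D_mod · Δy = -1.83258 × (+0.022) = -0.040317 = -4.0317%.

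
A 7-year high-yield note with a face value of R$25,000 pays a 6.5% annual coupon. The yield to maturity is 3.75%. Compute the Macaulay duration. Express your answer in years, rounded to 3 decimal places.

5.938 years

Periodic yield y = 0.0375. Discount each cash flow and weight by its year:
  t   CF        PV=CF/(1+0.0375)^t    t·PV
  1     1,625.00     1,566.2651     1,566.2651
  2     1,625.00     1,509.6531     3,019.3061
  3     1,625.00     1,455.0873     4,365.2619
  4     1,625.00     1,402.4938     5,609.9751
  5     1,625.00     1,351.8012     6,759.0062
  6     1,625.00     1,302.9409     7,817.6457
  7    26,625.00    20,576.5651   144,035.9558
  Σ                 29,164.8065   173,173.4158
Price P = Σ PV = 29,164.8065.
Macaulay duration = Σ(t·PV) / P = 173,173.4158 / 29,164.8065 = 5.93775 years.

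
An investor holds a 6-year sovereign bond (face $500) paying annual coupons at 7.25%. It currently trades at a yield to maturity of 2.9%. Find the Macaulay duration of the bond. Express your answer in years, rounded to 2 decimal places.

5.18 years

Periodic yield y = 0.029. Discount each cash flow and weight by its year:
  t   CF        PV=CF/(1+0.029)^t    t·PV
  1        36.25        35.2284        35.2284
  2        36.25        34.2355        68.4711
  3        36.25        33.2707        99.8121
  4        36.25        32.3330       129.3322
  5        36.25        31.4218       157.1090
  6       536.25       451.7260     2,710.3558
  Σ                    618.2154     3,200.3085
Price P = Σ PV = 618.2154.
Macaulay duration = Σ(t·PV) / P = 3,200.3085 / 618.2154 = 5.17669 years.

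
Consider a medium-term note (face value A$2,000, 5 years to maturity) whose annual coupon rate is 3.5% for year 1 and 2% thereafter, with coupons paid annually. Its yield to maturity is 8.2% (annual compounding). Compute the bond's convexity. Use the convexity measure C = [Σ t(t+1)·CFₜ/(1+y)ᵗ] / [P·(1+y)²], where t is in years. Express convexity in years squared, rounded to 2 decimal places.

With y = 0.082:
  t   CF        PV=CF/(1+0.082)^t    t·PV        t(t+1)·PV
  1        70.00        64.6950        64.6950         129.3900
  2        40.00        34.1669        68.3338         205.0013
  3        40.00        31.5775        94.7326         378.9304
  4        40.00        29.1844       116.7376         583.6882
  5     2,040.00     1,375.6054     6,878.0269      41,268.1612
  Σ                  1,535.2292     7,222.5259      42,565.1712
P = 1,535.2292.
Convexity = Σ t(t+1)·PV / [P·(1+y)²] = 42,565.1712 / (1,535.2292 × 1.170724) = 23.68245.

23.68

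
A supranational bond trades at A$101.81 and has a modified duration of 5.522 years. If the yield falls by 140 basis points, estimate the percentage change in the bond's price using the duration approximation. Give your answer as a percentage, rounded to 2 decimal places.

Duration approximation: ΔP/P ≈ -D_mod · Δy = -5.522 × (-0.014) = +0.077308.
As a percentage: +7.7308%.

+7.73%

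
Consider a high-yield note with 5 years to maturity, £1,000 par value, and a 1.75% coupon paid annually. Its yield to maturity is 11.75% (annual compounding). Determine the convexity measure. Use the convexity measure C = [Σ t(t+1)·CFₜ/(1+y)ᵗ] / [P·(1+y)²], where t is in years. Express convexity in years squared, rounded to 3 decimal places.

22.625

With y = 0.1175:
  t   CF        PV=CF/(1+0.1175)^t    t·PV        t(t+1)·PV
  1        17.50        15.6600        15.6600          31.3199
  2        17.50        14.0134        28.0268          84.0803
  3        17.50        12.5399        37.6198         150.4793
  4        17.50        11.2214        44.8857         224.4285
  5     1,017.50       583.8439     2,919.2196      17,515.3175
  Σ                    637.2786     3,045.4118      18,005.6254
P = 637.2786.
Convexity = Σ t(t+1)·PV / [P·(1+y)²] = 18,005.6254 / (637.2786 × 1.248806) = 22.62475.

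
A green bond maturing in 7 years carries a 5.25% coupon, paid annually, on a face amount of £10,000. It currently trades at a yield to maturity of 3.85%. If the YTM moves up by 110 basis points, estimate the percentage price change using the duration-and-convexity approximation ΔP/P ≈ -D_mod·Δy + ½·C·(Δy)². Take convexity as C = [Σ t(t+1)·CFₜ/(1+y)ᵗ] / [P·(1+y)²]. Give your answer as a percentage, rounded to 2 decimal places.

-6.18%

With y = 0.0385:
  t   CF        PV=CF/(1+0.0385)^t    t·PV        t(t+1)·PV
  1       525.00       505.5368       505.5368       1,011.0737
  2       525.00       486.7952       973.5904       2,920.7713
  3       525.00       468.7484     1,406.2452       5,624.9808
  4       525.00       451.3706     1,805.4825       9,027.4127
  5       525.00       434.6371     2,173.1855      13,039.1131
  6       525.00       418.5239     2,511.1436      17,578.0052
  7    10,525.00     8,079.3533    56,555.4729     452,443.7835
  Σ                 10,844.9654    65,930.6571     501,645.1403
P = 10,844.9654; D_Mac = 6.07938 yrs; D_mod = 5.85400 yrs; C = 42.88994.
Duration effect: -5.85400 × (+0.011) = -0.064394
Convexity effect: 0.5 × 42.88994 × (0.011)² = +0.0025948
ΔP/P ≈ -0.064394 + 0.0025948 = -0.061799 = -6.1799%.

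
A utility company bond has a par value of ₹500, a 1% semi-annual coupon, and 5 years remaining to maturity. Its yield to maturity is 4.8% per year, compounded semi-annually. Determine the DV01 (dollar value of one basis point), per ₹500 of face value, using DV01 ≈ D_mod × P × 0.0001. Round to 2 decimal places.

₹0.20

Periodic yield y = 0.024.
  t   CF        PV=CF/(1+0.024)^t    t·PV
  1         2.50         2.4414         2.4414
  2         2.50         2.3842         4.7684
  3         2.50         2.3283         6.9849
  4         2.50         2.2737         9.0949
  5         2.50         2.2204        11.1022
  6         2.50         2.1684        13.0104
  7         2.50         2.1176        14.8231
  8         2.50         2.0680        16.5436
  9         2.50         2.0195        18.1754
  10      502.50       396.4026     3,964.0260
  Σ                    416.4241     4,060.9704
P = 416.4241; D_Mac = 9.75201 half-year periods = 4.87600 yrs; D_mod = 4.76172 yrs.
DV01 ≈ 4.76172 × 416.4241 × 0.0001 = 0.198290.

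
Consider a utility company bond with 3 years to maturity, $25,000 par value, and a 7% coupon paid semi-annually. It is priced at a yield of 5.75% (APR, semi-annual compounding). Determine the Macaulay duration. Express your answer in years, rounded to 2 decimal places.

Periodic yield y = 0.02875. Discount each cash flow and weight by its period:
  t   CF        PV=CF/(1+0.02875)^t    t·PV
  1       875.00       850.5468       850.5468
  2       875.00       826.7769     1,653.5539
  3       875.00       803.6714     2,411.0142
  4       875.00       781.2116     3,124.8462
  5       875.00       759.3794     3,796.8970
  6    25,875.00    21,828.3681   130,970.2087
  Σ                 25,849.9542   142,807.0668
Price P = Σ PV = 25,849.9542.
Macaulay duration = Σ(t·PV) / P = 142,807.0668 / 25,849.9542 = 5.52446 half-year periods.
In years: 5.52446 / 2 = 2.76223 years.

2.76 years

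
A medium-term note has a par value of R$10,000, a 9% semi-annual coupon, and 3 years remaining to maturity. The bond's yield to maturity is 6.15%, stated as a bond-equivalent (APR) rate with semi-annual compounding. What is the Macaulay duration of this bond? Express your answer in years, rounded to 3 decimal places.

2.708 years

Periodic yield y = 0.03075. Discount each cash flow and weight by its period:
  t   CF        PV=CF/(1+0.03075)^t    t·PV
  1       450.00       436.5753       436.5753
  2       450.00       423.5511       847.1022
  3       450.00       410.9155     1,232.7464
  4       450.00       398.6568     1,594.6271
  5       450.00       386.7638     1,933.8189
  6    10,450.00     8,713.5721    52,281.4327
  Σ                 10,770.0345    58,326.3025
Price P = Σ PV = 10,770.0345.
Macaulay duration = Σ(t·PV) / P = 58,326.3025 / 10,770.0345 = 5.41561 half-year periods.
In years: 5.41561 / 2 = 2.70780 years.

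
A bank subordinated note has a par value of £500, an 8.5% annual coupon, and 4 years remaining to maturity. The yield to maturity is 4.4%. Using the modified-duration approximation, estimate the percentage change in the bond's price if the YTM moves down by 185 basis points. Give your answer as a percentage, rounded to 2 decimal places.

+6.35%

Periodic yield y = 0.044. Modified duration first:
  t   CF        PV=CF/(1+0.044)^t    t·PV
  1        42.50        40.7088        40.7088
  2        42.50        38.9931        77.9862
  3        42.50        37.3497       112.0492
  4       542.50       456.6650     1,826.6601
  Σ                    573.7167     2,057.4043
P = 573.7167; D_Mac = 3.58610 yrs; D_mod = 3.58610/(1+0.044) = 3.43496 yrs.
ΔP/P ≈ -D_mod · Δy = -3.43496 × (-0.0185) = +0.063547 = +6.3547%.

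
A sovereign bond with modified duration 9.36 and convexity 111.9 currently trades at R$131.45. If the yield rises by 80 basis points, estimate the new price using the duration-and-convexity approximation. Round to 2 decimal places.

R$122.08

Duration effect: -D_mod·Δy = -9.36 × (+0.008) = -0.074880
Convexity effect: ½·C·(Δy)² = 0.5 × 111.9 × (0.008)² = +0.0035808
ΔP/P ≈ -0.074880 + 0.0035808 = -0.0712992
New price ≈ 131.45 × (1 - 0.0712992) = 122.07772016.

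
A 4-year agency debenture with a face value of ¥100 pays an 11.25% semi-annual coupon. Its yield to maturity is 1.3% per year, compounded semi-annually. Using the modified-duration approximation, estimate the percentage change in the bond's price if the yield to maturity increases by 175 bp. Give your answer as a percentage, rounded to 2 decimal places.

Periodic yield y = 0.0065. Modified duration first:
  t   CF        PV=CF/(1+0.0065)^t    t·PV
  1        5.625         5.5887         5.5887
  2        5.625         5.5526        11.1052
  3        5.625         5.5167        16.5502
  4        5.625         5.4811        21.9244
  5        5.625         5.4457        27.2285
  6        5.625         5.4105        32.4632
  7        5.625         5.3756        37.6291
  8      105.625       100.2897       802.3179
  Σ                    138.6606       954.8071
P = 138.6606; D_Mac = 6.88593 half-year periods = 3.44296 yrs; D_mod = 3.44296/(1+0.0065) = 3.42073 yrs.
ΔP/P ≈ -D_mod · Δy = -3.42073 × (+0.0175) = -0.059863 = -5.9863%.

-5.99%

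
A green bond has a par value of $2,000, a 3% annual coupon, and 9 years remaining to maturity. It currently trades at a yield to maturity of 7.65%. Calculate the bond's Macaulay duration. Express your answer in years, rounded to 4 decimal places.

7.7899 years

Periodic yield y = 0.0765. Discount each cash flow and weight by its year:
  t   CF        PV=CF/(1+0.0765)^t    t·PV
  1        60.00        55.7362        55.7362
  2        60.00        51.7754       103.5507
  3        60.00        48.0960       144.2881
  4        60.00        44.6781       178.7126
  5        60.00        41.5032       207.5158
  6        60.00        38.5538       231.3227
  7        60.00        35.8140       250.6981
  8        60.00        33.2689       266.1515
  9     2,060.00     1,061.0624     9,549.5613
  Σ                  1,410.4880    10,987.5370
Price P = Σ PV = 1,410.4880.
Macaulay duration = Σ(t·PV) / P = 10,987.5370 / 1,410.4880 = 7.78988 years.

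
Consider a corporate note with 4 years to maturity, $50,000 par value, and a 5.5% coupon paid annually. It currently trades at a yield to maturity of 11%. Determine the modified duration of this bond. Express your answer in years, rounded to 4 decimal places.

Periodic yield y = 0.11. First find Macaulay duration:
  t   CF        PV=CF/(1+0.11)^t    t·PV
  1     2,750.00     2,477.4775     2,477.4775
  2     2,750.00     2,231.9617     4,463.9234
  3     2,750.00     2,010.7763     6,032.3289
  4    52,750.00    34,748.0589   138,992.2355
  Σ                 41,468.2744   151,965.9653
P = 41,468.2744; Macaulay duration = 151,965.9653 / 41,468.2744 = 3.66463 years.
Modified duration = D_Mac / (1 + y) = 3.66463 / 1.11 = 3.30147 years.

3.3015 years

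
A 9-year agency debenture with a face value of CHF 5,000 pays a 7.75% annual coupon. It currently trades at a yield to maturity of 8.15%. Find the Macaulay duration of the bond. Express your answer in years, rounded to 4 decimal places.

6.7709 years

Periodic yield y = 0.0815. Discount each cash flow and weight by its year:
  t   CF        PV=CF/(1+0.0815)^t    t·PV
  1       387.50       358.2987       358.2987
  2       387.50       331.2979       662.5958
  3       387.50       306.3318       918.9955
  4       387.50       283.2472     1,132.9888
  5       387.50       261.9022     1,309.5108
  6       387.50       242.1657     1,452.9940
  7       387.50       223.9165     1,567.4153
  8       387.50       207.0425     1,656.3401
  9     5,387.50     2,661.6354    23,954.7189
  Σ                  4,875.8378    33,013.8577
Price P = Σ PV = 4,875.8378.
Macaulay duration = Σ(t·PV) / P = 33,013.8577 / 4,875.8378 = 6.77091 years.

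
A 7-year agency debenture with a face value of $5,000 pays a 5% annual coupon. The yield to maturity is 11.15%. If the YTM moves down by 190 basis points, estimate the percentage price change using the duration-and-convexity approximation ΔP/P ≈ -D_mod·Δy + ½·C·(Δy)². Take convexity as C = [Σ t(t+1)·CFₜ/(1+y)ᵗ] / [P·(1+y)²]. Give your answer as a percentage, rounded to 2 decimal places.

With y = 0.1115:
  t   CF        PV=CF/(1+0.1115)^t    t·PV        t(t+1)·PV
  1       250.00       224.9213       224.9213         449.8426
  2       250.00       202.3583       404.7166       1,214.1499
  3       250.00       182.0588       546.1763       2,184.7053
  4       250.00       163.7956       655.1823       3,275.9113
  5       250.00       147.3644       736.8222       4,420.9329
  6       250.00       132.5816       795.4895       5,568.4266
  7     5,250.00     2,504.9152    17,534.4066     140,275.2532
  Σ                  3,557.9952    20,897.7148     157,389.2218
P = 3,557.9952; D_Mac = 5.87345 yrs; D_mod = 5.28426 yrs; C = 35.80558.
Duration effect: -5.28426 × (-0.019) = +0.100401
Convexity effect: 0.5 × 35.80558 × (-0.019)² = +0.0064629
ΔP/P ≈ +0.100401 + 0.0064629 = +0.106864 = +10.6864%.

+10.69%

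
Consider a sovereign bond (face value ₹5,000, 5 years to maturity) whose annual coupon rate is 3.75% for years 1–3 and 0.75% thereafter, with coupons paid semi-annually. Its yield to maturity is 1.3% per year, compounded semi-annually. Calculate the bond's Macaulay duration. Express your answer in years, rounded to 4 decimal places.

4.6522 years

Periodic yield y = 0.0065. Discount each cash flow and weight by its period:
  t   CF        PV=CF/(1+0.0065)^t    t·PV
  1        93.75        93.1446        93.1446
  2        93.75        92.5430       185.0861
  3        93.75        91.9454       275.8362
  4        93.75        91.3516       365.4064
  5        93.75        90.7616       453.8082
  6        93.75        90.1755       541.0531
  7        18.75        17.9186       125.4304
  8        18.75        17.8029       142.4233
  9        18.75        17.6879       159.1915
  10    5,018.75     4,703.8966    47,038.9664
  Σ                  5,307.2279    49,380.3461
Price P = Σ PV = 5,307.2279.
Macaulay duration = Σ(t·PV) / P = 49,380.3461 / 5,307.2279 = 9.30436 half-year periods.
In years: 9.30436 / 2 = 4.65218 years.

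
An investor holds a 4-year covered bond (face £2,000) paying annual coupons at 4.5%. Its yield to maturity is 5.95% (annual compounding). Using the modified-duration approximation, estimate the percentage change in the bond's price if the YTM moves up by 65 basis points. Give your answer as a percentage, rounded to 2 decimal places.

Periodic yield y = 0.0595. Modified duration first:
  t   CF        PV=CF/(1+0.0595)^t    t·PV
  1        90.00        84.9457        84.9457
  2        90.00        80.1753       160.3506
  3        90.00        75.6728       227.0183
  4     2,090.00     1,658.6030     6,634.4119
  Σ                  1,899.3968     7,106.7266
P = 1,899.3968; D_Mac = 3.74157 yrs; D_mod = 3.74157/(1+0.0595) = 3.53145 yrs.
ΔP/P ≈ -D_mod · Δy = -3.53145 × (+0.0065) = -0.022954 = -2.2954%.

-2.30%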